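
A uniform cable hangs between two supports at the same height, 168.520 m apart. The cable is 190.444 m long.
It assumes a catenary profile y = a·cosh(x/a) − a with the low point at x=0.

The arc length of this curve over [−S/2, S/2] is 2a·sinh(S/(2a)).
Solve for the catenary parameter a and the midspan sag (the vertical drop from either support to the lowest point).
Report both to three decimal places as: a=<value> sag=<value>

seed: a₀ = √(S³/(24(L−S))) = √(168.520³/(24·21.924)) = 95.369973
iter 1: u=0.883507  f(a)=+8.718e-01  f'(a)=-4.967e-01  a ← 95.369973 − (+8.718e-01/-4.967e-01) = 97.125164
iter 2: u=0.867540  f(a)=+2.465e-02  f'(a)=-4.689e-01  a ← 97.125164 − (+2.465e-02/-4.689e-01) = 97.177724
iter 3: u=0.867071  f(a)=+2.097e-05  f'(a)=-4.681e-01  a ← 97.177724 − (+2.097e-05/-4.681e-01) = 97.177769
iter 4: u=0.867071  f(a)=+1.521e-11  f'(a)=-4.681e-01  a ← 97.177769 − (+1.521e-11/-4.681e-01) = 97.177769
converged: |Δa| < 1e-12 after 4 iterations
sag = a·(cosh(S/(2a)) − 1) = 97.177769·(cosh(0.867071) − 1) = 38.876441
T_max/T_min = cosh(S/(2a)) = 1.400055

a=97.178 sag=38.876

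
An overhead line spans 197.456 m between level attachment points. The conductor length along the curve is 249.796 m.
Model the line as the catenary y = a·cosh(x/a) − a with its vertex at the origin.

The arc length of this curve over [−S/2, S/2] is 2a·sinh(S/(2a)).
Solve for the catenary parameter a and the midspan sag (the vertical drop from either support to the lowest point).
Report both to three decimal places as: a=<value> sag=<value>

seed: a₀ = √(S³/(24(L−S))) = √(197.456³/(24·52.340)) = 78.285805
iter 1: u=1.261123  f(a)=+4.323e+00  f'(a)=-1.562e+00  a ← 78.285805 − (+4.323e+00/-1.562e+00) = 81.053144
iter 2: u=1.218065  f(a)=+2.398e-01  f'(a)=-1.393e+00  a ← 81.053144 − (+2.398e-01/-1.393e+00) = 81.225264
iter 3: u=1.215484  f(a)=+8.338e-04  f'(a)=-1.384e+00  a ← 81.225264 − (+8.338e-04/-1.384e+00) = 81.225867
iter 4: u=1.215475  f(a)=+1.016e-08  f'(a)=-1.384e+00  a ← 81.225867 − (+1.016e-08/-1.384e+00) = 81.225867
iter 5: u=1.215475  f(a)=-2.842e-14  f'(a)=-1.384e+00  a ← 81.225867 − (-2.842e-14/-1.384e+00) = 81.225867
converged: |Δa| < 1e-12 after 5 iterations
sag = a·(cosh(S/(2a)) − 1) = 81.225867·(cosh(1.215475) − 1) = 67.761219
T_max/T_min = cosh(S/(2a)) = 1.834232

a=81.226 sag=67.761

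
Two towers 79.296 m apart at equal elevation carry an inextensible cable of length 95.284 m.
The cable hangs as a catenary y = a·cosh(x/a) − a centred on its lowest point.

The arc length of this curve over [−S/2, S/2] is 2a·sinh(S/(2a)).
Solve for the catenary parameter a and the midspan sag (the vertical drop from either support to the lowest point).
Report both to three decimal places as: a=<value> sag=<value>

seed: a₀ = √(S³/(24(L−S))) = √(79.296³/(24·15.988)) = 36.047424
iter 1: u=1.099884  f(a)=+9.954e-01  f'(a)=-9.991e-01  a ← 36.047424 − (+9.954e-01/-9.991e-01) = 37.043713
iter 2: u=1.070303  f(a)=+4.276e-02  f'(a)=-9.149e-01  a ← 37.043713 − (+4.276e-02/-9.149e-01) = 37.090447
iter 3: u=1.068954  f(a)=+8.675e-05  f'(a)=-9.112e-01  a ← 37.090447 − (+8.675e-05/-9.112e-01) = 37.090542
iter 4: u=1.068952  f(a)=+3.586e-10  f'(a)=-9.112e-01  a ← 37.090542 − (+3.586e-10/-9.112e-01) = 37.090542
iter 5: u=1.068952  f(a)=+1.421e-14  f'(a)=-9.112e-01  a ← 37.090542 − (+1.421e-14/-9.112e-01) = 37.090542
converged: |Δa| < 1e-12 after 5 iterations
sag = a·(cosh(S/(2a)) − 1) = 37.090542·(cosh(1.068952) − 1) = 23.287173
T_max/T_min = cosh(S/(2a)) = 1.627847

a=37.091 sag=23.287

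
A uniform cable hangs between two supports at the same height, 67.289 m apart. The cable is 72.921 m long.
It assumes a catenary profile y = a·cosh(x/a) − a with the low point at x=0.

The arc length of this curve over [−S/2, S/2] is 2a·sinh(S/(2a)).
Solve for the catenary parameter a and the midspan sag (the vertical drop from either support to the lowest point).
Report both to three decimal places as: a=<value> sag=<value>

a=48.061 sag=12.265

seed: a₀ = √(S³/(24(L−S))) = √(67.289³/(24·5.632)) = 47.476552
iter 1: u=0.708655  f(a)=+1.431e-01  f'(a)=-2.494e-01  a ← 47.476552 − (+1.431e-01/-2.494e-01) = 48.050445
iter 2: u=0.700191  f(a)=+2.636e-03  f'(a)=-2.403e-01  a ← 48.050445 − (+2.636e-03/-2.403e-01) = 48.061418
iter 3: u=0.700031  f(a)=+9.319e-07  f'(a)=-2.401e-01  a ← 48.061418 − (+9.319e-07/-2.401e-01) = 48.061422
iter 4: u=0.700031  f(a)=+9.948e-14  f'(a)=-2.401e-01  a ← 48.061422 − (+9.948e-14/-2.401e-01) = 48.061422
converged: |Δa| < 1e-12 after 4 iterations
sag = a·(cosh(S/(2a)) − 1) = 48.061422·(cosh(0.700031) − 1) = 12.264927
T_max/T_min = cosh(S/(2a)) = 1.255193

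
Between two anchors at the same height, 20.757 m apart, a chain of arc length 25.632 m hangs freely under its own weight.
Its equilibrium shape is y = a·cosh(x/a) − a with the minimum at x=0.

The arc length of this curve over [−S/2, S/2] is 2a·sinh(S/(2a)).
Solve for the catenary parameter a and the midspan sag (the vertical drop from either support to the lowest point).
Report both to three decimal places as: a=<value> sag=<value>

a=9.036 sag=6.645

seed: a₀ = √(S³/(24(L−S))) = √(20.757³/(24·4.875)) = 8.742869
iter 1: u=1.187082  f(a)=+3.552e-01  f'(a)=-1.280e+00  a ← 8.742869 − (+3.552e-01/-1.280e+00) = 9.020297
iter 2: u=1.150572  f(a)=+1.761e-02  f'(a)=-1.156e+00  a ← 9.020297 − (+1.761e-02/-1.156e+00) = 9.035525
iter 3: u=1.148633  f(a)=+4.827e-05  f'(a)=-1.150e+00  a ← 9.035525 − (+4.827e-05/-1.150e+00) = 9.035567
iter 4: u=1.148627  f(a)=+3.649e-10  f'(a)=-1.150e+00  a ← 9.035567 − (+3.649e-10/-1.150e+00) = 9.035567
iter 5: u=1.148627  f(a)=-1.066e-14  f'(a)=-1.150e+00  a ← 9.035567 − (-1.066e-14/-1.150e+00) = 9.035567
converged: |Δa| < 1e-12 after 5 iterations
sag = a·(cosh(S/(2a)) − 1) = 9.035567·(cosh(1.148627) − 1) = 6.645355
T_max/T_min = cosh(S/(2a)) = 1.735466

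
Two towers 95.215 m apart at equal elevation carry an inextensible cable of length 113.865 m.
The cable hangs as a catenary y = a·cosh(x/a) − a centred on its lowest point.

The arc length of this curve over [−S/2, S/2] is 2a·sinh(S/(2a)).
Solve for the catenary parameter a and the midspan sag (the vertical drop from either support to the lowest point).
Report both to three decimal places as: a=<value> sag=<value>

a=45.151 sag=27.512

seed: a₀ = √(S³/(24(L−S))) = √(95.215³/(24·18.650)) = 43.915013
iter 1: u=1.084083  f(a)=+1.127e+00  f'(a)=-9.535e-01  a ← 43.915013 − (+1.127e+00/-9.535e-01) = 45.097093
iter 2: u=1.055667  f(a)=+4.711e-02  f'(a)=-8.753e-01  a ← 45.097093 − (+4.711e-02/-8.753e-01) = 45.150916
iter 3: u=1.054408  f(a)=+9.026e-05  f'(a)=-8.719e-01  a ← 45.150916 − (+9.026e-05/-8.719e-01) = 45.151020
iter 4: u=1.054406  f(a)=+3.327e-10  f'(a)=-8.719e-01  a ← 45.151020 − (+3.327e-10/-8.719e-01) = 45.151020
iter 5: u=1.054406  f(a)=+0.000e+00  f'(a)=-8.719e-01  a ← 45.151020 − (+0.000e+00/-8.719e-01) = 45.151020
converged: |Δa| < 1e-12 after 5 iterations
sag = a·(cosh(S/(2a)) − 1) = 45.151020·(cosh(1.054406) − 1) = 27.512067
T_max/T_min = cosh(S/(2a)) = 1.609334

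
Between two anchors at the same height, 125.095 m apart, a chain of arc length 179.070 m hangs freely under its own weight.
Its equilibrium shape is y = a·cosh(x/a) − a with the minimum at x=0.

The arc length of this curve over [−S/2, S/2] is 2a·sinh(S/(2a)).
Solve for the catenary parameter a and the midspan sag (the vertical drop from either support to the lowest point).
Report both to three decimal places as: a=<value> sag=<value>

seed: a₀ = √(S³/(24(L−S))) = √(125.095³/(24·53.975)) = 38.873888
iter 1: u=1.608985  f(a)=+7.433e+00  f'(a)=-3.566e+00  a ← 38.873888 − (+7.433e+00/-3.566e+00) = 40.958574
iter 2: u=1.527092  f(a)=+6.398e-01  f'(a)=-2.976e+00  a ← 40.958574 − (+6.398e-01/-2.976e+00) = 41.173567
iter 3: u=1.519118  f(a)=+5.726e-03  f'(a)=-2.923e+00  a ← 41.173567 − (+5.726e-03/-2.923e+00) = 41.175526
iter 4: u=1.519046  f(a)=+4.678e-07  f'(a)=-2.922e+00  a ← 41.175526 − (+4.678e-07/-2.922e+00) = 41.175526
iter 5: u=1.519046  f(a)=-2.842e-14  f'(a)=-2.922e+00  a ← 41.175526 − (-2.842e-14/-2.922e+00) = 41.175526
converged: |Δa| < 1e-12 after 5 iterations
sag = a·(cosh(S/(2a)) − 1) = 41.175526·(cosh(1.519046) − 1) = 57.373650
T_max/T_min = cosh(S/(2a)) = 2.393392

a=41.176 sag=57.374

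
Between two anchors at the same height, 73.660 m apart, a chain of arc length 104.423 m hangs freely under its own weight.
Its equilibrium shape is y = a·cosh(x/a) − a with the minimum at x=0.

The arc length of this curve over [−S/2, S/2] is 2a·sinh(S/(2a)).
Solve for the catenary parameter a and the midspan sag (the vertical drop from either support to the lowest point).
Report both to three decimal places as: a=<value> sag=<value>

seed: a₀ = √(S³/(24(L−S))) = √(73.660³/(24·30.763)) = 23.266315
iter 1: u=1.582975  f(a)=+4.092e+00  f'(a)=-3.369e+00  a ← 23.266315 − (+4.092e+00/-3.369e+00) = 24.480983
iter 2: u=1.504433  f(a)=+3.423e-01  f'(a)=-2.827e+00  a ← 24.480983 − (+3.423e-01/-2.827e+00) = 24.602071
iter 3: u=1.497028  f(a)=+2.878e-03  f'(a)=-2.780e+00  a ← 24.602071 − (+2.878e-03/-2.780e+00) = 24.603106
iter 4: u=1.496965  f(a)=+2.073e-07  f'(a)=-2.779e+00  a ← 24.603106 − (+2.073e-07/-2.779e+00) = 24.603106
iter 5: u=1.496965  f(a)=+0.000e+00  f'(a)=-2.779e+00  a ← 24.603106 − (+0.000e+00/-2.779e+00) = 24.603106
converged: |Δa| < 1e-12 after 5 iterations
sag = a·(cosh(S/(2a)) − 1) = 24.603106·(cosh(1.496965) − 1) = 33.114773
T_max/T_min = cosh(S/(2a)) = 2.345959

a=24.603 sag=33.115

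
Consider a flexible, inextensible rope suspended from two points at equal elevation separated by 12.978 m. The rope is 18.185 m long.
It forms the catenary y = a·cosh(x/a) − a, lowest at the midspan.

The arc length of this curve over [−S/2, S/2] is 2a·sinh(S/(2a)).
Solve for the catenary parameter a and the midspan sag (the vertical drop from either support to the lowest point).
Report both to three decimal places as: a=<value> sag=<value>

seed: a₀ = √(S³/(24(L−S))) = √(12.978³/(24·5.207)) = 4.182272
iter 1: u=1.551549  f(a)=+6.639e-01  f'(a)=-3.143e+00  a ← 4.182272 − (+6.639e-01/-3.143e+00) = 4.393476
iter 2: u=1.476962  f(a)=+5.360e-02  f'(a)=-2.654e+00  a ← 4.393476 − (+5.360e-02/-2.654e+00) = 4.413670
iter 3: u=1.470205  f(a)=+4.173e-04  f'(a)=-2.613e+00  a ← 4.413670 − (+4.173e-04/-2.613e+00) = 4.413830
iter 4: u=1.470152  f(a)=+2.572e-08  f'(a)=-2.613e+00  a ← 4.413830 − (+2.572e-08/-2.613e+00) = 4.413830
iter 5: u=1.470152  f(a)=-3.553e-15  f'(a)=-2.613e+00  a ← 4.413830 − (-3.553e-15/-2.613e+00) = 4.413830
converged: |Δa| < 1e-12 after 5 iterations
sag = a·(cosh(S/(2a)) − 1) = 4.413830·(cosh(1.470152) − 1) = 5.693368
T_max/T_min = cosh(S/(2a)) = 2.289893

a=4.414 sag=5.693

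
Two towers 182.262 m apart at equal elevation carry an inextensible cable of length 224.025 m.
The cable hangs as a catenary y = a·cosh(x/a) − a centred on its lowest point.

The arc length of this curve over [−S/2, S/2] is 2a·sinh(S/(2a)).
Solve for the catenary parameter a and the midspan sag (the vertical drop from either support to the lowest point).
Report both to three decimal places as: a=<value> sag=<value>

a=80.263 sag=57.537

seed: a₀ = √(S³/(24(L−S))) = √(182.262³/(24·41.763)) = 77.721779
iter 1: u=1.172528  f(a)=+2.967e+00  f'(a)=-1.230e+00  a ← 77.721779 − (+2.967e+00/-1.230e+00) = 80.133924
iter 2: u=1.137234  f(a)=+1.437e-01  f'(a)=-1.113e+00  a ← 80.133924 − (+1.437e-01/-1.113e+00) = 80.263003
iter 3: u=1.135405  f(a)=+3.752e-04  f'(a)=-1.108e+00  a ← 80.263003 − (+3.752e-04/-1.108e+00) = 80.263342
iter 4: u=1.135400  f(a)=+2.573e-09  f'(a)=-1.108e+00  a ← 80.263342 − (+2.573e-09/-1.108e+00) = 80.263342
iter 5: u=1.135400  f(a)=-2.842e-14  f'(a)=-1.108e+00  a ← 80.263342 − (-2.842e-14/-1.108e+00) = 80.263342
converged: |Δa| < 1e-12 after 5 iterations
sag = a·(cosh(S/(2a)) − 1) = 80.263342·(cosh(1.135400) − 1) = 57.537254
T_max/T_min = cosh(S/(2a)) = 1.716856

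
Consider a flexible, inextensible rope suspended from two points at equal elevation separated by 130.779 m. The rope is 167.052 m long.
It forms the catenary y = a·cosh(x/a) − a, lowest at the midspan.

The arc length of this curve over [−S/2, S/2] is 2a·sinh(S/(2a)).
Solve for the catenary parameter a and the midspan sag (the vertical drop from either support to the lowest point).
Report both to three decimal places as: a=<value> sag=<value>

seed: a₀ = √(S³/(24(L−S))) = √(130.779³/(24·36.273)) = 50.688526
iter 1: u=1.290026  f(a)=+3.141e+00  f'(a)=-1.684e+00  a ← 50.688526 − (+3.141e+00/-1.684e+00) = 52.553509
iter 2: u=1.244246  f(a)=+1.817e-01  f'(a)=-1.494e+00  a ← 52.553509 − (+1.817e-01/-1.494e+00) = 52.675071
iter 3: u=1.241375  f(a)=+6.902e-04  f'(a)=-1.483e+00  a ← 52.675071 − (+6.902e-04/-1.483e+00) = 52.675537
iter 4: u=1.241364  f(a)=+1.005e-08  f'(a)=-1.483e+00  a ← 52.675537 − (+1.005e-08/-1.483e+00) = 52.675537
iter 5: u=1.241364  f(a)=-2.842e-14  f'(a)=-1.483e+00  a ← 52.675537 − (-2.842e-14/-1.483e+00) = 52.675537
converged: |Δa| < 1e-12 after 5 iterations
sag = a·(cosh(S/(2a)) − 1) = 52.675537·(cosh(1.241364) − 1) = 46.073159
T_max/T_min = cosh(S/(2a)) = 1.874660

a=52.676 sag=46.073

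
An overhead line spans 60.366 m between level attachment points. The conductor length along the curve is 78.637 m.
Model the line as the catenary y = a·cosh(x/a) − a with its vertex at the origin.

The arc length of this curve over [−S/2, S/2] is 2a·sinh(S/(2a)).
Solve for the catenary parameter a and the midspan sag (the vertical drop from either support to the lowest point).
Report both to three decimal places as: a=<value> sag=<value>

a=23.351 sag=22.379

seed: a₀ = √(S³/(24(L−S))) = √(60.366³/(24·18.271)) = 22.397617
iter 1: u=1.347599  f(a)=+1.733e+00  f'(a)=-1.948e+00  a ← 22.397617 − (+1.733e+00/-1.948e+00) = 23.287191
iter 2: u=1.296120  f(a)=+1.086e-01  f'(a)=-1.711e+00  a ← 23.287191 − (+1.086e-01/-1.711e+00) = 23.350662
iter 3: u=1.292597  f(a)=+4.894e-04  f'(a)=-1.695e+00  a ← 23.350662 − (+4.894e-04/-1.695e+00) = 23.350950
iter 4: u=1.292581  f(a)=+1.004e-08  f'(a)=-1.695e+00  a ← 23.350950 − (+1.004e-08/-1.695e+00) = 23.350950
iter 5: u=1.292581  f(a)=+1.421e-14  f'(a)=-1.695e+00  a ← 23.350950 − (+1.421e-14/-1.695e+00) = 23.350950
converged: |Δa| < 1e-12 after 5 iterations
sag = a·(cosh(S/(2a)) − 1) = 23.350950·(cosh(1.292581) − 1) = 22.378814
T_max/T_min = cosh(S/(2a)) = 1.958368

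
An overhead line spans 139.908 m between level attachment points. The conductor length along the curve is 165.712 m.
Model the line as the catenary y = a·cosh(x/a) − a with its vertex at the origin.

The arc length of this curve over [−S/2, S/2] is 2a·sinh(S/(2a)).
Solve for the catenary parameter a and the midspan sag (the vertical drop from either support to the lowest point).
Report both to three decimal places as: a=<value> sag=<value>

a=68.265 sag=39.090

seed: a₀ = √(S³/(24(L−S))) = √(139.908³/(24·25.804)) = 66.498934
iter 1: u=1.051957  f(a)=+1.466e+00  f'(a)=-8.654e-01  a ← 66.498934 − (+1.466e+00/-8.654e-01) = 68.192860
iter 2: u=1.025826  f(a)=+5.788e-02  f'(a)=-7.983e-01  a ← 68.192860 − (+5.788e-02/-7.983e-01) = 68.265367
iter 3: u=1.024736  f(a)=+9.845e-05  f'(a)=-7.956e-01  a ← 68.265367 − (+9.845e-05/-7.956e-01) = 68.265490
iter 4: u=1.024734  f(a)=+2.860e-10  f'(a)=-7.956e-01  a ← 68.265490 − (+2.860e-10/-7.956e-01) = 68.265490
iter 5: u=1.024734  f(a)=+0.000e+00  f'(a)=-7.956e-01  a ← 68.265490 − (+0.000e+00/-7.956e-01) = 68.265490
converged: |Δa| < 1e-12 after 5 iterations
sag = a·(cosh(S/(2a)) − 1) = 68.265490·(cosh(1.024734) − 1) = 39.090431
T_max/T_min = cosh(S/(2a)) = 1.572624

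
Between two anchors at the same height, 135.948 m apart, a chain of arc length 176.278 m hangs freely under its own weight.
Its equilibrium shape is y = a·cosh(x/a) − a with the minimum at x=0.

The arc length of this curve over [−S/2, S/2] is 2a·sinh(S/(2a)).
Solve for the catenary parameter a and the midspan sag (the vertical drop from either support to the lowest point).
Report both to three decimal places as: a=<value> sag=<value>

seed: a₀ = √(S³/(24(L−S))) = √(135.948³/(24·40.330)) = 50.949450
iter 1: u=1.334146  f(a)=+3.745e+00  f'(a)=-1.883e+00  a ← 50.949450 − (+3.745e+00/-1.883e+00) = 52.937932
iter 2: u=1.284032  f(a)=+2.304e-01  f'(a)=-1.658e+00  a ← 52.937932 − (+2.304e-01/-1.658e+00) = 53.076891
iter 3: u=1.280670  f(a)=+9.987e-04  f'(a)=-1.644e+00  a ← 53.076891 − (+9.987e-04/-1.644e+00) = 53.077498
iter 4: u=1.280656  f(a)=+1.894e-08  f'(a)=-1.644e+00  a ← 53.077498 − (+1.894e-08/-1.644e+00) = 53.077498
iter 5: u=1.280656  f(a)=+0.000e+00  f'(a)=-1.644e+00  a ← 53.077498 − (+0.000e+00/-1.644e+00) = 53.077498
converged: |Δa| < 1e-12 after 5 iterations
sag = a·(cosh(S/(2a)) − 1) = 53.077498·(cosh(1.280656) − 1) = 49.809353
T_max/T_min = cosh(S/(2a)) = 1.938427

a=53.077 sag=49.809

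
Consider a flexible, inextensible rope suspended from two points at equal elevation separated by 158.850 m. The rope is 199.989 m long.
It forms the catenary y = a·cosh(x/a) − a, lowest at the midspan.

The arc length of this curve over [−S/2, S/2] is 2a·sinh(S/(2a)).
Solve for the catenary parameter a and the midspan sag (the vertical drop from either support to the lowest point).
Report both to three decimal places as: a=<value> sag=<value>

a=66.057 sag=53.786

seed: a₀ = √(S³/(24(L−S))) = √(158.850³/(24·41.139)) = 63.715976
iter 1: u=1.246548  f(a)=+3.317e+00  f'(a)=-1.503e+00  a ← 63.715976 − (+3.317e+00/-1.503e+00) = 65.922310
iter 2: u=1.204827  f(a)=+1.801e-01  f'(a)=-1.344e+00  a ← 65.922310 − (+1.801e-01/-1.344e+00) = 66.056279
iter 3: u=1.202384  f(a)=+5.982e-04  f'(a)=-1.335e+00  a ← 66.056279 − (+5.982e-04/-1.335e+00) = 66.056727
iter 4: u=1.202376  f(a)=+6.649e-09  f'(a)=-1.335e+00  a ← 66.056727 − (+6.649e-09/-1.335e+00) = 66.056727
iter 5: u=1.202376  f(a)=+0.000e+00  f'(a)=-1.335e+00  a ← 66.056727 − (+0.000e+00/-1.335e+00) = 66.056727
converged: |Δa| < 1e-12 after 5 iterations
sag = a·(cosh(S/(2a)) − 1) = 66.056727·(cosh(1.202376) − 1) = 53.786467
T_max/T_min = cosh(S/(2a)) = 1.814247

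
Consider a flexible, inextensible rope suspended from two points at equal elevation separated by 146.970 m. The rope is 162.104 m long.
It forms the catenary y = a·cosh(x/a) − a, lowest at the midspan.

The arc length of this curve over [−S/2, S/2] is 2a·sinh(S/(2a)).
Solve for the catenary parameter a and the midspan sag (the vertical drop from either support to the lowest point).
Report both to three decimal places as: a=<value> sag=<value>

seed: a₀ = √(S³/(24(L−S))) = √(146.970³/(24·15.134)) = 93.489009
iter 1: u=0.786028  f(a)=+4.745e-01  f'(a)=-3.442e-01  a ← 93.489009 − (+4.745e-01/-3.442e-01) = 94.867403
iter 2: u=0.774607  f(a)=+1.070e-02  f'(a)=-3.288e-01  a ← 94.867403 − (+1.070e-02/-3.288e-01) = 94.899932
iter 3: u=0.774342  f(a)=+5.715e-06  f'(a)=-3.285e-01  a ← 94.899932 − (+5.715e-06/-3.285e-01) = 94.899949
iter 4: u=0.774342  f(a)=+1.620e-12  f'(a)=-3.285e-01  a ← 94.899949 − (+1.620e-12/-3.285e-01) = 94.899949
converged: |Δa| < 1e-12 after 4 iterations
sag = a·(cosh(S/(2a)) − 1) = 94.899949·(cosh(0.774342) − 1) = 29.901602
T_max/T_min = cosh(S/(2a)) = 1.315086

a=94.900 sag=29.902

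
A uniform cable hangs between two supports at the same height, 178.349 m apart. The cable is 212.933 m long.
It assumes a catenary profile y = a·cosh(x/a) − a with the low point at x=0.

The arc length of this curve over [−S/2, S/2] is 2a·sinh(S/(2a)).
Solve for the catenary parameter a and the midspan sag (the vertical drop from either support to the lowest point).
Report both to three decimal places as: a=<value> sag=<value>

a=84.977 sag=51.244

seed: a₀ = √(S³/(24(L−S))) = √(178.349³/(24·34.584)) = 82.672826
iter 1: u=1.078643  f(a)=+2.069e+00  f'(a)=-9.381e-01  a ← 82.672826 − (+2.069e+00/-9.381e-01) = 84.877782
iter 2: u=1.050622  f(a)=+8.564e-02  f'(a)=-8.619e-01  a ← 84.877782 − (+8.564e-02/-8.619e-01) = 84.977148
iter 3: u=1.049394  f(a)=+1.609e-04  f'(a)=-8.587e-01  a ← 84.977148 − (+1.609e-04/-8.587e-01) = 84.977336
iter 4: u=1.049392  f(a)=+5.698e-10  f'(a)=-8.587e-01  a ← 84.977336 − (+5.698e-10/-8.587e-01) = 84.977336
iter 5: u=1.049392  f(a)=+2.842e-14  f'(a)=-8.587e-01  a ← 84.977336 − (+2.842e-14/-8.587e-01) = 84.977336
converged: |Δa| < 1e-12 after 5 iterations
sag = a·(cosh(S/(2a)) − 1) = 84.977336·(cosh(1.049392) − 1) = 51.244040
T_max/T_min = cosh(S/(2a)) = 1.603032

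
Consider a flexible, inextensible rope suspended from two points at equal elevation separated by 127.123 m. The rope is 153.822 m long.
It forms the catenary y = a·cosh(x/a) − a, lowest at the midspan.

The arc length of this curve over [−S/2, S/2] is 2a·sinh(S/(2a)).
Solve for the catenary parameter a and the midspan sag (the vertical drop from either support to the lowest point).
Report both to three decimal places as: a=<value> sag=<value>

a=58.326 sag=38.200

seed: a₀ = √(S³/(24(L−S))) = √(127.123³/(24·26.699)) = 56.621723
iter 1: u=1.122564  f(a)=+1.734e+00  f'(a)=-1.067e+00  a ← 56.621723 − (+1.734e+00/-1.067e+00) = 58.245889
iter 2: u=1.091262  f(a)=+7.739e-02  f'(a)=-9.740e-01  a ← 58.245889 − (+7.739e-02/-9.740e-01) = 58.325343
iter 3: u=1.089775  f(a)=+1.702e-04  f'(a)=-9.697e-01  a ← 58.325343 − (+1.702e-04/-9.697e-01) = 58.325519
iter 4: u=1.089772  f(a)=+8.269e-10  f'(a)=-9.697e-01  a ← 58.325519 − (+8.269e-10/-9.697e-01) = 58.325519
iter 5: u=1.089772  f(a)=+0.000e+00  f'(a)=-9.697e-01  a ← 58.325519 − (+0.000e+00/-9.697e-01) = 58.325519
converged: |Δa| < 1e-12 after 5 iterations
sag = a·(cosh(S/(2a)) − 1) = 58.325519·(cosh(1.089772) − 1) = 38.199960
T_max/T_min = cosh(S/(2a)) = 1.654944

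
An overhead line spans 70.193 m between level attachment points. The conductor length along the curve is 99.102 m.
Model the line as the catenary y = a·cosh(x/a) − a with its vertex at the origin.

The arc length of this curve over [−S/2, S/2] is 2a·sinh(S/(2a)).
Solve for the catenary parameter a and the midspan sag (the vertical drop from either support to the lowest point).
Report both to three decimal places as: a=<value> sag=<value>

a=23.593 sag=31.288

seed: a₀ = √(S³/(24(L−S))) = √(70.193³/(24·28.909)) = 22.326392
iter 1: u=1.571974  f(a)=+3.789e+00  f'(a)=-3.289e+00  a ← 22.326392 − (+3.789e+00/-3.289e+00) = 23.478622
iter 2: u=1.494828  f(a)=+3.131e-01  f'(a)=-2.766e+00  a ← 23.478622 − (+3.131e-01/-2.766e+00) = 23.591830
iter 3: u=1.487655  f(a)=+2.563e-03  f'(a)=-2.721e+00  a ← 23.591830 − (+2.563e-03/-2.721e+00) = 23.592772
iter 4: u=1.487595  f(a)=+1.749e-07  f'(a)=-2.720e+00  a ← 23.592772 − (+1.749e-07/-2.720e+00) = 23.592772
iter 5: u=1.487595  f(a)=+1.421e-14  f'(a)=-2.720e+00  a ← 23.592772 − (+1.421e-14/-2.720e+00) = 23.592772
converged: |Δa| < 1e-12 after 5 iterations
sag = a·(cosh(S/(2a)) − 1) = 23.592772·(cosh(1.487595) − 1) = 31.288194
T_max/T_min = cosh(S/(2a)) = 2.326177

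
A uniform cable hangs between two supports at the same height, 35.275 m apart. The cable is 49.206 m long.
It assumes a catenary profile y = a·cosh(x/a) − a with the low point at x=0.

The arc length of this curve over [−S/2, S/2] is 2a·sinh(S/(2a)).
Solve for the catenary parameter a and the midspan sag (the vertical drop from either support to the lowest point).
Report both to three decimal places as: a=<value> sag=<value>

a=12.083 sag=15.327

seed: a₀ = √(S³/(24(L−S))) = √(35.275³/(24·13.931)) = 11.457867
iter 1: u=1.539335  f(a)=+1.747e+00  f'(a)=-3.059e+00  a ← 11.457867 − (+1.747e+00/-3.059e+00) = 12.028918
iter 2: u=1.466258  f(a)=+1.391e-01  f'(a)=-2.589e+00  a ← 12.028918 − (+1.391e-01/-2.589e+00) = 12.082627
iter 3: u=1.459740  f(a)=+1.050e-03  f'(a)=-2.550e+00  a ← 12.082627 − (+1.050e-03/-2.550e+00) = 12.083039
iter 4: u=1.459691  f(a)=+6.089e-08  f'(a)=-2.550e+00  a ← 12.083039 − (+6.089e-08/-2.550e+00) = 12.083039
iter 5: u=1.459691  f(a)=+0.000e+00  f'(a)=-2.550e+00  a ← 12.083039 − (+0.000e+00/-2.550e+00) = 12.083039
converged: |Δa| < 1e-12 after 5 iterations
sag = a·(cosh(S/(2a)) − 1) = 12.083039·(cosh(1.459691) − 1) = 15.326949
T_max/T_min = cosh(S/(2a)) = 2.268468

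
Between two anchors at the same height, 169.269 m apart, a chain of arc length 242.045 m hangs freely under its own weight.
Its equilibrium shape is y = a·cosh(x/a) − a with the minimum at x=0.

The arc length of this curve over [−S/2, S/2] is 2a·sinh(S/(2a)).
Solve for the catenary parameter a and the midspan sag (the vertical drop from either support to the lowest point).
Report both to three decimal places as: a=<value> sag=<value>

a=55.804 sag=77.464

seed: a₀ = √(S³/(24(L−S))) = √(169.269³/(24·72.776)) = 52.694639
iter 1: u=1.606131  f(a)=+9.985e+00  f'(a)=-3.544e+00  a ← 52.694639 − (+9.985e+00/-3.544e+00) = 55.512265
iter 2: u=1.524609  f(a)=+8.568e-01  f'(a)=-2.959e+00  a ← 55.512265 − (+8.568e-01/-2.959e+00) = 55.801773
iter 3: u=1.516699  f(a)=+7.616e-03  f'(a)=-2.907e+00  a ← 55.801773 − (+7.616e-03/-2.907e+00) = 55.804393
iter 4: u=1.516628  f(a)=+6.137e-07  f'(a)=-2.906e+00  a ← 55.804393 − (+6.137e-07/-2.906e+00) = 55.804393
iter 5: u=1.516628  f(a)=+5.684e-14  f'(a)=-2.906e+00  a ← 55.804393 − (+5.684e-14/-2.906e+00) = 55.804393
converged: |Δa| < 1e-12 after 5 iterations
sag = a·(cosh(S/(2a)) − 1) = 55.804393·(cosh(1.516628) − 1) = 77.464417
T_max/T_min = cosh(S/(2a)) = 2.388142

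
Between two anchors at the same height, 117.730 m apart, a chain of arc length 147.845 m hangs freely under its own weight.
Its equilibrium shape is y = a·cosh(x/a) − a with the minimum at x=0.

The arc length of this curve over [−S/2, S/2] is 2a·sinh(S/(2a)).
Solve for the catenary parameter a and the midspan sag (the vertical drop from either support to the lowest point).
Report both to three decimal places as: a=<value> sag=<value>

a=49.241 sag=39.580

seed: a₀ = √(S³/(24(L−S))) = √(117.730³/(24·30.115)) = 47.515320
iter 1: u=1.238864  f(a)=+2.397e+00  f'(a)=-1.473e+00  a ← 47.515320 − (+2.397e+00/-1.473e+00) = 49.142675
iter 2: u=1.197839  f(a)=+1.287e-01  f'(a)=-1.319e+00  a ← 49.142675 − (+1.287e-01/-1.319e+00) = 49.240234
iter 3: u=1.195465  f(a)=+4.172e-04  f'(a)=-1.310e+00  a ← 49.240234 − (+4.172e-04/-1.310e+00) = 49.240552
iter 4: u=1.195458  f(a)=+4.416e-09  f'(a)=-1.310e+00  a ← 49.240552 − (+4.416e-09/-1.310e+00) = 49.240552
iter 5: u=1.195458  f(a)=+2.842e-14  f'(a)=-1.310e+00  a ← 49.240552 − (+2.842e-14/-1.310e+00) = 49.240552
converged: |Δa| < 1e-12 after 5 iterations
sag = a·(cosh(S/(2a)) − 1) = 49.240552·(cosh(1.195458) − 1) = 39.580436
T_max/T_min = cosh(S/(2a)) = 1.803818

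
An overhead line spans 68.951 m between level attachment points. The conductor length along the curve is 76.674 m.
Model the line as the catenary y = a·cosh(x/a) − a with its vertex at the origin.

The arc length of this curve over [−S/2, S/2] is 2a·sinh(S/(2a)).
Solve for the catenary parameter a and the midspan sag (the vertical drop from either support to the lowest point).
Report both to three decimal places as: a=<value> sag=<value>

seed: a₀ = √(S³/(24(L−S))) = √(68.951³/(24·7.723)) = 42.054475
iter 1: u=0.819782  f(a)=+2.637e-01  f'(a)=-3.926e-01  a ← 42.054475 − (+2.637e-01/-3.926e-01) = 42.726206
iter 2: u=0.806894  f(a)=+6.451e-03  f'(a)=-3.736e-01  a ← 42.726206 − (+6.451e-03/-3.736e-01) = 42.743475
iter 3: u=0.806568  f(a)=+4.075e-06  f'(a)=-3.731e-01  a ← 42.743475 − (+4.075e-06/-3.731e-01) = 42.743486
iter 4: u=0.806567  f(a)=+1.620e-12  f'(a)=-3.731e-01  a ← 42.743486 − (+1.620e-12/-3.731e-01) = 42.743486
converged: |Δa| < 1e-12 after 4 iterations
sag = a·(cosh(S/(2a)) − 1) = 42.743486·(cosh(0.806567) − 1) = 14.673682
T_max/T_min = cosh(S/(2a)) = 1.343296

a=42.743 sag=14.674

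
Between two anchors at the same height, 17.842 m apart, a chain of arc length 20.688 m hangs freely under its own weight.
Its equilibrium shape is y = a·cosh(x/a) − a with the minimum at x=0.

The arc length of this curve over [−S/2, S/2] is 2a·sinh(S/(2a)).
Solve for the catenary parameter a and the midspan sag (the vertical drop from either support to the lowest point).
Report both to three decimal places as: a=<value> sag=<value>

seed: a₀ = √(S³/(24(L−S))) = √(17.842³/(24·2.846)) = 9.118895
iter 1: u=0.978298  f(a)=+1.393e-01  f'(a)=-6.860e-01  a ← 9.118895 − (+1.393e-01/-6.860e-01) = 9.322004
iter 2: u=0.956983  f(a)=+4.791e-03  f'(a)=-6.396e-01  a ← 9.322004 − (+4.791e-03/-6.396e-01) = 9.329495
iter 3: u=0.956215  f(a)=+6.112e-06  f'(a)=-6.379e-01  a ← 9.329495 − (+6.112e-06/-6.379e-01) = 9.329505
iter 4: u=0.956214  f(a)=+9.976e-12  f'(a)=-6.379e-01  a ← 9.329505 − (+9.976e-12/-6.379e-01) = 9.329505
iter 5: u=0.956214  f(a)=+0.000e+00  f'(a)=-6.379e-01  a ← 9.329505 − (+0.000e+00/-6.379e-01) = 9.329505
converged: |Δa| < 1e-12 after 5 iterations
sag = a·(cosh(S/(2a)) − 1) = 9.329505·(cosh(0.956214) − 1) = 4.600247
T_max/T_min = cosh(S/(2a)) = 1.493086

a=9.330 sag=4.600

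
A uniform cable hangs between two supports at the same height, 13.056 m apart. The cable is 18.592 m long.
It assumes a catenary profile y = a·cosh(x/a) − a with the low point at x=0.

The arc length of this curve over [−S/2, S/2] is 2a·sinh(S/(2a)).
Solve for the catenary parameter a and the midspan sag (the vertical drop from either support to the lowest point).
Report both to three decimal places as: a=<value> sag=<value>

seed: a₀ = √(S³/(24(L−S))) = √(13.056³/(24·5.536)) = 4.092715
iter 1: u=1.595029  f(a)=+7.484e-01  f'(a)=-3.459e+00  a ← 4.092715 − (+7.484e-01/-3.459e+00) = 4.309074
iter 2: u=1.514943  f(a)=+6.344e-02  f'(a)=-2.895e+00  a ← 4.309074 − (+6.344e-02/-2.895e+00) = 4.330986
iter 3: u=1.507278  f(a)=+5.492e-04  f'(a)=-2.845e+00  a ← 4.330986 − (+5.492e-04/-2.845e+00) = 4.331179
iter 4: u=1.507211  f(a)=+4.194e-08  f'(a)=-2.845e+00  a ← 4.331179 − (+4.194e-08/-2.845e+00) = 4.331179
iter 5: u=1.507211  f(a)=+3.553e-15  f'(a)=-2.845e+00  a ← 4.331179 − (+3.553e-15/-2.845e+00) = 4.331179
converged: |Δa| < 1e-12 after 5 iterations
sag = a·(cosh(S/(2a)) − 1) = 4.331179·(cosh(1.507211) − 1) = 5.924294
T_max/T_min = cosh(S/(2a)) = 2.367825

a=4.331 sag=5.924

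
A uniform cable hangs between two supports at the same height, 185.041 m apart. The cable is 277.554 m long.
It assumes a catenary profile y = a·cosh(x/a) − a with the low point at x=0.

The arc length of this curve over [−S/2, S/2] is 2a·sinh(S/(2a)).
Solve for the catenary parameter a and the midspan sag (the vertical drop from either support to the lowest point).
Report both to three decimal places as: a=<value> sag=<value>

seed: a₀ = √(S³/(24(L−S))) = √(185.041³/(24·92.513)) = 53.418901
iter 1: u=1.731981  f(a)=+1.491e+01  f'(a)=-4.620e+00  a ← 53.418901 − (+1.491e+01/-4.620e+00) = 56.645736
iter 2: u=1.633318  f(a)=+1.458e+00  f'(a)=-3.757e+00  a ← 56.645736 − (+1.458e+00/-3.757e+00) = 57.033721
iter 3: u=1.622207  f(a)=+1.727e-02  f'(a)=-3.669e+00  a ← 57.033721 − (+1.727e-02/-3.669e+00) = 57.038429
iter 4: u=1.622073  f(a)=+2.488e-06  f'(a)=-3.668e+00  a ← 57.038429 − (+2.488e-06/-3.668e+00) = 57.038429
iter 5: u=1.622073  f(a)=-5.684e-14  f'(a)=-3.668e+00  a ← 57.038429 − (-5.684e-14/-3.668e+00) = 57.038429
converged: |Δa| < 1e-12 after 5 iterations
sag = a·(cosh(S/(2a)) − 1) = 57.038429·(cosh(1.622073) − 1) = 93.003025
T_max/T_min = cosh(S/(2a)) = 2.630533

a=57.038 sag=93.003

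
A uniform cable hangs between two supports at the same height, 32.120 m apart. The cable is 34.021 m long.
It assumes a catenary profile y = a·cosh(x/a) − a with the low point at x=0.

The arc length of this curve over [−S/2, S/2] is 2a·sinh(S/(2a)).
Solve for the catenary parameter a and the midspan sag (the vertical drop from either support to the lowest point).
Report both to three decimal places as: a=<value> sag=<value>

a=27.187 sag=4.883

seed: a₀ = √(S³/(24(L−S))) = √(32.120³/(24·1.901)) = 26.950488
iter 1: u=0.595908  f(a)=+3.404e-02  f'(a)=-1.461e-01  a ← 26.950488 − (+3.404e-02/-1.461e-01) = 27.183401
iter 2: u=0.590802  f(a)=+4.463e-04  f'(a)=-1.423e-01  a ← 27.183401 − (+4.463e-04/-1.423e-01) = 27.186536
iter 3: u=0.590734  f(a)=+7.899e-08  f'(a)=-1.423e-01  a ← 27.186536 − (+7.899e-08/-1.423e-01) = 27.186537
iter 4: u=0.590734  f(a)=+0.000e+00  f'(a)=-1.423e-01  a ← 27.186537 − (+0.000e+00/-1.423e-01) = 27.186537
converged: |Δa| < 1e-12 after 4 iterations
sag = a·(cosh(S/(2a)) − 1) = 27.186537·(cosh(0.590734) − 1) = 4.883151
T_max/T_min = cosh(S/(2a)) = 1.179617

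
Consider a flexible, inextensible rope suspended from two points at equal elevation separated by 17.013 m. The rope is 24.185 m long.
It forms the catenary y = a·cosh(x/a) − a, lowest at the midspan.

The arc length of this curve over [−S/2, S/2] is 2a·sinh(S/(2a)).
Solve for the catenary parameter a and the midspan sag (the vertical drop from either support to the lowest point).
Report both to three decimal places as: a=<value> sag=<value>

seed: a₀ = √(S³/(24(L−S))) = √(17.013³/(24·7.172)) = 5.348667
iter 1: u=1.590396  f(a)=+9.636e-01  f'(a)=-3.424e+00  a ← 5.348667 − (+9.636e-01/-3.424e+00) = 5.630069
iter 2: u=1.510905  f(a)=+8.127e-02  f'(a)=-2.869e+00  a ← 5.630069 − (+8.127e-02/-2.869e+00) = 5.658396
iter 3: u=1.503341  f(a)=+6.957e-04  f'(a)=-2.820e+00  a ← 5.658396 − (+6.957e-04/-2.820e+00) = 5.658643
iter 4: u=1.503276  f(a)=+5.195e-08  f'(a)=-2.820e+00  a ← 5.658643 − (+5.195e-08/-2.820e+00) = 5.658643
iter 5: u=1.503276  f(a)=-3.553e-15  f'(a)=-2.820e+00  a ← 5.658643 − (-3.553e-15/-2.820e+00) = 5.658643
converged: |Δa| < 1e-12 after 5 iterations
sag = a·(cosh(S/(2a)) − 1) = 5.658643·(cosh(1.503276) − 1) = 7.692342
T_max/T_min = cosh(S/(2a)) = 2.359397

a=5.659 sag=7.692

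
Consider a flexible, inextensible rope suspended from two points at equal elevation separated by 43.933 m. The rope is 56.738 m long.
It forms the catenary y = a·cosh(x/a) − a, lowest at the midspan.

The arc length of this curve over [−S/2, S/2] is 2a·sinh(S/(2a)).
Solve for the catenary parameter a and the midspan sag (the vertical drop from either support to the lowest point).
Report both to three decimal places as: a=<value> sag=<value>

a=17.293 sag=15.931

seed: a₀ = √(S³/(24(L−S))) = √(43.933³/(24·12.805)) = 16.610813
iter 1: u=1.322422  f(a)=+1.167e+00  f'(a)=-1.829e+00  a ← 16.610813 − (+1.167e+00/-1.829e+00) = 17.249181
iter 2: u=1.273481  f(a)=+7.067e-02  f'(a)=-1.613e+00  a ← 17.249181 − (+7.067e-02/-1.613e+00) = 17.292983
iter 3: u=1.270255  f(a)=+2.959e-04  f'(a)=-1.600e+00  a ← 17.292983 − (+2.959e-04/-1.600e+00) = 17.293168
iter 4: u=1.270242  f(a)=+5.236e-09  f'(a)=-1.600e+00  a ← 17.293168 − (+5.236e-09/-1.600e+00) = 17.293168
iter 5: u=1.270242  f(a)=-1.421e-14  f'(a)=-1.600e+00  a ← 17.293168 − (-1.421e-14/-1.600e+00) = 17.293168
converged: |Δa| < 1e-12 after 5 iterations
sag = a·(cosh(S/(2a)) − 1) = 17.293168·(cosh(1.270242) − 1) = 15.931128
T_max/T_min = cosh(S/(2a)) = 1.921238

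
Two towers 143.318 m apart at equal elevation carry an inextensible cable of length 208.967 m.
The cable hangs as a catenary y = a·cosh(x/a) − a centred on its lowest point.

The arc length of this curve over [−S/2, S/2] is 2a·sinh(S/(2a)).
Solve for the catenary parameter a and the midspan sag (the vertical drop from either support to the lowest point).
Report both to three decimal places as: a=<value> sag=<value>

seed: a₀ = √(S³/(24(L−S))) = √(143.318³/(24·65.649)) = 43.224644
iter 1: u=1.657827  f(a)=+9.635e+00  f'(a)=-3.959e+00  a ← 43.224644 − (+9.635e+00/-3.959e+00) = 45.658523
iter 2: u=1.569455  f(a)=+8.737e-01  f'(a)=-3.271e+00  a ← 45.658523 − (+8.737e-01/-3.271e+00) = 45.925660
iter 3: u=1.560326  f(a)=+8.766e-03  f'(a)=-3.205e+00  a ← 45.925660 − (+8.766e-03/-3.205e+00) = 45.928395
iter 4: u=1.560233  f(a)=+9.021e-07  f'(a)=-3.205e+00  a ← 45.928395 − (+9.021e-07/-3.205e+00) = 45.928396
iter 5: u=1.560233  f(a)=+0.000e+00  f'(a)=-3.205e+00  a ← 45.928396 − (+0.000e+00/-3.205e+00) = 45.928396
converged: |Δa| < 1e-12 after 5 iterations
sag = a·(cosh(S/(2a)) − 1) = 45.928396·(cosh(1.560233) − 1) = 68.204068
T_max/T_min = cosh(S/(2a)) = 2.485009

a=45.928 sag=68.204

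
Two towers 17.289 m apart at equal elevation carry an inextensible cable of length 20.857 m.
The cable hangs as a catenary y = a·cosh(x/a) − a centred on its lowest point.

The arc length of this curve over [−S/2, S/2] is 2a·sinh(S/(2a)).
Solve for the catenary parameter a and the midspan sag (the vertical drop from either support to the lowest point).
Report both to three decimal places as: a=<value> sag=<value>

seed: a₀ = √(S³/(24(L−S))) = √(17.289³/(24·3.568)) = 7.768493
iter 1: u=1.112764  f(a)=+2.275e-01  f'(a)=-1.037e+00  a ← 7.768493 − (+2.275e-01/-1.037e+00) = 7.987803
iter 2: u=1.082212  f(a)=+9.991e-03  f'(a)=-9.482e-01  a ← 7.987803 − (+9.991e-03/-9.482e-01) = 7.998340
iter 3: u=1.080787  f(a)=+2.122e-05  f'(a)=-9.441e-01  a ← 7.998340 − (+2.122e-05/-9.441e-01) = 7.998363
iter 4: u=1.080784  f(a)=+9.621e-11  f'(a)=-9.441e-01  a ← 7.998363 − (+9.621e-11/-9.441e-01) = 7.998363
iter 5: u=1.080784  f(a)=+0.000e+00  f'(a)=-9.441e-01  a ← 7.998363 − (+0.000e+00/-9.441e-01) = 7.998363
converged: |Δa| < 1e-12 after 5 iterations
sag = a·(cosh(S/(2a)) − 1) = 7.998363·(cosh(1.080784) − 1) = 5.144218
T_max/T_min = cosh(S/(2a)) = 1.643159

a=7.998 sag=5.144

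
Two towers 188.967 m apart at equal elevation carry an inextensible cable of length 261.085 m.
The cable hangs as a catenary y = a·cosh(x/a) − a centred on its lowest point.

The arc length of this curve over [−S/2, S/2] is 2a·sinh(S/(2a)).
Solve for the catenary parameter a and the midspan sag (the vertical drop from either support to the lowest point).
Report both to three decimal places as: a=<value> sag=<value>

seed: a₀ = √(S³/(24(L−S))) = √(188.967³/(24·72.118)) = 62.438361
iter 1: u=1.513228  f(a)=+8.722e+00  f'(a)=-2.884e+00  a ← 62.438361 − (+8.722e+00/-2.884e+00) = 65.462389
iter 2: u=1.443325  f(a)=+6.737e-01  f'(a)=-2.454e+00  a ← 65.462389 − (+6.737e-01/-2.454e+00) = 65.736867
iter 3: u=1.437298  f(a)=+4.763e-03  f'(a)=-2.420e+00  a ← 65.736867 − (+4.763e-03/-2.420e+00) = 65.738835
iter 4: u=1.437255  f(a)=+2.417e-07  f'(a)=-2.420e+00  a ← 65.738835 − (+2.417e-07/-2.420e+00) = 65.738836
iter 5: u=1.437255  f(a)=-5.684e-14  f'(a)=-2.420e+00  a ← 65.738836 − (-5.684e-14/-2.420e+00) = 65.738836
converged: |Δa| < 1e-12 after 5 iterations
sag = a·(cosh(S/(2a)) − 1) = 65.738836·(cosh(1.437255) − 1) = 80.421825
T_max/T_min = cosh(S/(2a)) = 2.223353

a=65.739 sag=80.422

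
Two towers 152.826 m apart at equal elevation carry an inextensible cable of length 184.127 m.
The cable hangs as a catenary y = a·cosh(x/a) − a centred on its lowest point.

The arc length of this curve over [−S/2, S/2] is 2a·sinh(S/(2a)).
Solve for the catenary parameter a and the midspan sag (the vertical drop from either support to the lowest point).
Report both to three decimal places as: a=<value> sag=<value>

seed: a₀ = √(S³/(24(L−S))) = √(152.826³/(24·31.301)) = 68.930455
iter 1: u=1.108552  f(a)=+1.981e+00  f'(a)=-1.025e+00  a ← 68.930455 − (+1.981e+00/-1.025e+00) = 70.863026
iter 2: u=1.078320  f(a)=+8.635e-02  f'(a)=-9.372e-01  a ← 70.863026 − (+8.635e-02/-9.372e-01) = 70.955156
iter 3: u=1.076920  f(a)=+1.807e-04  f'(a)=-9.333e-01  a ← 70.955156 − (+1.807e-04/-9.333e-01) = 70.955349
iter 4: u=1.076917  f(a)=+7.949e-10  f'(a)=-9.333e-01  a ← 70.955349 − (+7.949e-10/-9.333e-01) = 70.955349
iter 5: u=1.076917  f(a)=+2.842e-14  f'(a)=-9.333e-01  a ← 70.955349 − (+2.842e-14/-9.333e-01) = 70.955349
converged: |Δa| < 1e-12 after 5 iterations
sag = a·(cosh(S/(2a)) − 1) = 70.955349·(cosh(1.076917) − 1) = 45.278680
T_max/T_min = cosh(S/(2a)) = 1.638129

a=70.955 sag=45.279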